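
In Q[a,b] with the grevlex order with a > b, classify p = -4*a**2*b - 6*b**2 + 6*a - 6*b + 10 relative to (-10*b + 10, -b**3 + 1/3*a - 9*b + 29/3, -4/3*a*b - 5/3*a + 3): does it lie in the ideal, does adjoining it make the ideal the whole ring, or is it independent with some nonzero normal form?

First compute the reduced Gröbner basis of I by Buchberger's algorithm.
f_1 = -10*b + 10, LT = b.
f_2 = -b**3 + 1/3*a - 9*b + 29/3, LT = b**3.
f_3 = -4/3*a*b - 5/3*a + 3, LT = a*b.

S(f_1,f_2): lcm = b**3. S = -b**2 + 1/3*a - 9*b + 29/3.
  leading term b**2: subtract (1/10*b)·f_1 from -b**2 + 1/3*a - 9*b + 29/3 → 1/3*a - 10*b + 29/3
  leading term a: no divisor's leading term divides it; move 1/3*a to the remainder.
  leading term b: subtract (1)·f_1 from -10*b + 29/3 → -1/3
  leading term 1: no divisor's leading term divides it; move -1/3 to the remainder.
  remainder 1/3*a - 1/3 ≠ 0; add h_4 = 1/3*a - 1/3 to the basis.

S(f_1,f_3): lcm = a*b. S = -9/4*a + 9/4.
  leading term a: subtract (-27/4)·h_4 from -9/4*a + 9/4 → 0
  remainder 0.

S(f_2,f_3): lcm = a*b**3. S = -5/4*a*b**2 - 1/3*a**2 + 9*a*b + 9/4*b**2 - 29/3*a.
  leading term a*b**2: subtract (1/8*a*b)·f_1 from -5/4*a*b**2 - 1/3*a**2 + 9*a*b + 9/4*b**2 - 29/3*a → -1/3*a**2 + 31/4*a*b + 9/4*b**2 - 29/3*a
  leading term a**2: subtract (-a)·h_4 from -1/3*a**2 + 31/4*a*b + 9/4*b**2 - 29/3*a → 31/4*a*b + 9/4*b**2 - 10*a
  leading term a*b: subtract (-31/40*a)·f_1 from 31/4*a*b + 9/4*b**2 - 10*a → 9/4*b**2 - 9/4*a
  leading term b**2: subtract (-9/40*b)·f_1 from 9/4*b**2 - 9/4*a → -9/4*a + 9/4*b
  leading term a: subtract (-27/4)·h_4 from -9/4*a + 9/4*b → 9/4*b - 9/4
  leading term b: subtract (-9/40)·f_1 from 9/4*b - 9/4 → 0
  remainder 0.

S(f_1,h_4): leading monomials are coprime, so the S-polynomial reduces to 0 (Buchberger's first criterion).
S(f_2,h_4): leading monomials are coprime, so the S-polynomial reduces to 0 (Buchberger's first criterion).
S(f_3,h_4): lcm = a*b. S = 5/4*a + b - 9/4.
  leading term a: subtract (15/4)·h_4 from 5/4*a + b - 9/4 → b - 1
  leading term b: subtract (-1/10)·f_1 from b - 1 → 0
  remainder 0.

Every S-polynomial of the final basis reduces to 0, so we have a Gröbner basis.
Inter-reduce: drop elements whose leading term is divisible by another's, tail-reduce, and make monic.
Reduced Gröbner basis: {a - 1, b - 1}.
Label its elements g_1 = a - 1, g_2 = b - 1.

Reduce p = -4*a**2*b - 6*b**2 + 6*a - 6*b + 10 modulo G:
  leading term a**2*b: subtract (-4*a*b)·g_1 from -4*a**2*b - 6*b**2 + 6*a - 6*b + 10 → -4*a*b - 6*b**2 + 6*a - 6*b + 10
  leading term a*b: subtract (-4*b)·g_1 from -4*a*b - 6*b**2 + 6*a - 6*b + 10 → -6*b**2 + 6*a - 10*b + 10
  leading term b**2: subtract (-6*b)·g_2 from -6*b**2 + 6*a - 10*b + 10 → 6*a - 16*b + 10
  leading term a: subtract (6)·g_1 from 6*a - 16*b + 10 → -16*b + 16
  leading term b: subtract (-16)·g_2 from -16*b + 16 → 0
  normal form = 0.
Since the normal form is 0, p ∈ I.

-4*a**2*b - 6*b**2 + 6*a - 6*b + 10 lies in I (it reduces to 0).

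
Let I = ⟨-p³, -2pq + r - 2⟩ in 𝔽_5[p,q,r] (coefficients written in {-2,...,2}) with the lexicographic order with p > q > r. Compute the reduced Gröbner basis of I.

G = {p³, p²r - 2p², pq + 2r + 1, pr² + pr - p, r³ - r² + 2r + 2}

The reduced Gröbner basis is the canonical form of the ideal for this ordering.

f_1 = -p³, LT = p³.
f_2 = -2pq + r - 2, LT = pq.

S(f_1,f_2): lcm = p³q. S = -2p²r - p².
  leading term p²r: no divisor's leading term divides it; move -2p²r to the remainder.
  leading term p²: no divisor's leading term divides it; move -p² to the remainder.
  remainder -2p²r - p² ≠ 0; add g_3 = -2p²r - p² to the basis.

S(f_1,g_3): lcm = p³r. S = 2p³.
  leading term p³: subtract (-2)·f_1 from 2p³ → 0
  remainder 0.

S(f_2,g_3): lcm = p²qr. S = 2p²q + 2pr² + pr.
  leading term p²q: subtract (-p)·f_2 from 2p²q + 2pr² + pr → 2pr² + 2pr - 2p
  leading term pr²: no divisor's leading term divides it; move 2pr² to the remainder.
  leading term pr: no divisor's leading term divides it; move 2pr to the remainder.
  leading term p: no divisor's leading term divides it; move -2p to the remainder.
  remainder 2pr² + 2pr - 2p ≠ 0; add g_4 = 2pr² + 2pr - 2p to the basis.

S(f_1,g_4): lcm = p³r². S = -p³r + p³.
  leading term p³r: subtract (r)·f_1 from -p³r + p³ → p³
  leading term p³: subtract (-1)·f_1 from p³ → 0
  remainder 0.

S(f_2,g_4): lcm = pqr². S = -pqr + pq + 2r³ + r².
  leading term pqr: subtract (-2r)·f_2 from -pqr + pq + 2r³ + r² → pq + 2r³ - 2r² + r
  leading term pq: subtract (2)·f_2 from pq + 2r³ - 2r² + r → 2r³ - 2r² - r - 1
  leading term r³: no divisor's leading term divides it; move 2r³ to the remainder.
  leading term r²: no divisor's leading term divides it; move -2r² to the remainder.
  leading term r: no divisor's leading term divides it; move -r to the remainder.
  leading term 1: no divisor's leading term divides it; move -1 to the remainder.
  remainder 2r³ - 2r² - r - 1 ≠ 0; add g_5 = 2r³ - 2r² - r - 1 to the basis.

S(g_3,g_4): lcm = p²r². S = 2p²r + p².
  leading term p²r: subtract (-1)·g_3 from 2p²r + p² → 0
  remainder 0.

S(f_1,g_5): leading monomials are coprime, so the S-polynomial reduces to 0 (Buchberger's first criterion).
S(f_2,g_5): leading monomials are coprime, so the S-polynomial reduces to 0 (Buchberger's first criterion).
S(g_3,g_5): lcm = p²r³. S = -p²r² - 2p²r - 2p².
  leading term p²r²: subtract (-2r)·g_3 from -p²r² - 2p²r - 2p² → p²r - 2p²
  leading term p²r: subtract (2)·g_3 from p²r - 2p² → 0
  remainder 0.

S(g_4,g_5): lcm = pr³. S = 2pr² + 2pr - 2p.
  leading term pr²: subtract (1)·g_4 from 2pr² + 2pr - 2p → 0
  remainder 0.

Every S-polynomial of the final basis reduces to 0, so we have a Gröbner basis.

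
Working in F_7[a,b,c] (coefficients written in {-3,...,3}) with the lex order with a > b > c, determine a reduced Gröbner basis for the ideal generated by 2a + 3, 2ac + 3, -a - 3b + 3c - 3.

G = {a - 2, b + 3, c - 1}

Buchberger's algorithm terminates because the ascending chain of leading-term ideals stabilizes.

f_1 = 2a + 3, LT = a.
f_2 = 2ac + 3, LT = ac.
f_3 = -a - 3b + 3c - 3, LT = a.

S(f_1,f_2): lcm = ac. S = -2c + 2.
  reduce S modulo (f_1, f_2, f_3):
  remainder -2c + 2 ≠ 0; add g_4 = -2c + 2 to the basis.

S(f_1,f_3): lcm = a. S = -3b + 3c + 2.
  reduce S modulo (f_1, f_2, f_3, g_4):
  remainder -3b - 2 ≠ 0; add g_5 = -3b - 2 to the basis.

The other S-polynomials (S(f_2,f_3), S(f_1,g_4), S(f_2,g_4), S(f_3,g_4), S(f_1,g_5), S(f_2,g_5), S(f_3,g_5), S(g_4,g_5)) all reduce to 0 modulo the current basis, so we have a Gröbner basis.
Inter-reduce: drop elements whose leading term is divisible by another's, tail-reduce, and make monic.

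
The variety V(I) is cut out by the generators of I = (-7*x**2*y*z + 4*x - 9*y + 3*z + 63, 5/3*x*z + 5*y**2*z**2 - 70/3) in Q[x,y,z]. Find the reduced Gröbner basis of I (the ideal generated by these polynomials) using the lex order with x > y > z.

G = {x*y - 2/49*x + 9/14*y**5*z**3 - 3*y**3*z + 9/98*y - 3/98*z - 9/14, x*z + 3*y**2*z**2 - 14, y**5*z**4 - 28/3*y**3*z**2 + 4/21*y**2*z**2 + 1/7*y*z + 196/9*y - 1/21*z**2 - z - 8/9}

This is the nonlinear analogue of row-reducing a linear system.

f_1 = -7*x**2*y*z + 4*x - 9*y + 3*z + 63, LT = x**2*y*z.
f_2 = 5/3*x*z + 5*y**2*z**2 - 70/3, LT = x*z.

S(f_1,f_2): lcm = x**2*y*z. S = -3*x*y**3*z**2 + 14*x*y - 4/7*x + 9/7*y - 3/7*z - 9.
  leading term x*y**3*z**2: subtract (-9/5*y**3*z)·f_2 from -3*x*y**3*z**2 + 14*x*y - 4/7*x + 9/7*y - 3/7*z - 9 → 14*x*y - 4/7*x + 9*y**5*z**3 - 42*y**3*z + 9/7*y - 3/7*z - 9
  leading term x*y: no divisor's leading term divides it; move 14*x*y to the remainder.
  leading term x: no divisor's leading term divides it; move -4/7*x to the remainder.
  leading term y**5*z**3: no divisor's leading term divides it; move 9*y**5*z**3 to the remainder.
  leading term y**3*z: no divisor's leading term divides it; move -42*y**3*z to the remainder.
  leading term y: no divisor's leading term divides it; move 9/7*y to the remainder.
  leading term z: no divisor's leading term divides it; move -3/7*z to the remainder.
  leading term 1: no divisor's leading term divides it; move -9 to the remainder.
  remainder 14*x*y - 4/7*x + 9*y**5*z**3 - 42*y**3*z + 9/7*y - 3/7*z - 9 ≠ 0; add g_3 = 14*x*y - 4/7*x + 9*y**5*z**3 - 42*y**3*z + 9/7*y - 3/7*z - 9 to the basis.

S(f_1,g_3): lcm = x**2*y*z. S = 2/49*x**2*z - 9/14*x*y**5*z**4 + 3*x*y**3*z**2 - 9/98*x*y*z + 3/98*x*z**2 + 9/14*x*z - 4/7*x + 9/7*y - 3/7*z - 9.
  leading term x**2*z: subtract (6/245*x)·f_2 from 2/49*x**2*z - 9/14*x*y**5*z**4 + 3*x*y**3*z**2 - 9/98*x*y*z + 3/98*x*z**2 + 9/14*x*z - 4/7*x + 9/7*y - 3/7*z - 9 → -9/14*x*y**5*z**4 + 3*x*y**3*z**2 - 6/49*x*y**2*z**2 - 9/98*x*y*z + 3/98*x*z**2 + 9/14*x*z + 9/7*y - 3/7*z - 9
  leading term x*y**5*z**4: subtract (-27/70*y**5*z**3)·f_2 from -9/14*x*y**5*z**4 + 3*x*y**3*z**2 - 6/49*x*y**2*z**2 - 9/98*x*y*z + 3/98*x*z**2 + 9/14*x*z + 9/7*y - 3/7*z - 9 → 3*x*y**3*z**2 - 6/49*x*y**2*z**2 - 9/98*x*y*z + 3/98*x*z**2 + 9/14*x*z + 27/14*y**7*z**5 - 9*y**5*z**3 + 9/7*y - 3/7*z - 9
  leading term x*y**3*z**2: subtract (9/5*y**3*z)·f_2 from 3*x*y**3*z**2 - 6/49*x*y**2*z**2 - 9/98*x*y*z + 3/98*x*z**2 + 9/14*x*z + 27/14*y**7*z**5 - 9*y**5*z**3 + 9/7*y - 3/7*z - 9 → -6/49*x*y**2*z**2 - 9/98*x*y*z + 3/98*x*z**2 + 9/14*x*z + 27/14*y**7*z**5 - 18*y**5*z**3 + 42*y**3*z + 9/7*y - 3/7*z - 9
  leading term x*y**2*z**2: subtract (-18/245*y**2*z)·f_2 from -6/49*x*y**2*z**2 - 9/98*x*y*z + 3/98*x*z**2 + 9/14*x*z + 27/14*y**7*z**5 - 18*y**5*z**3 + 42*y**3*z + 9/7*y - 3/7*z - 9 → -9/98*x*y*z + 3/98*x*z**2 + 9/14*x*z + 27/14*y**7*z**5 - 18*y**5*z**3 + 18/49*y**4*z**3 + 42*y**3*z - 12/7*y**2*z + 9/7*y - 3/7*z - 9
  leading term x*y*z: subtract (-27/490*y)·f_2 from -9/98*x*y*z + 3/98*x*z**2 + 9/14*x*z + 27/14*y**7*z**5 - 18*y**5*z**3 + 18/49*y**4*z**3 + 42*y**3*z - 12/7*y**2*z + 9/7*y - 3/7*z - 9 → 3/98*x*z**2 + 9/14*x*z + 27/14*y**7*z**5 - 18*y**5*z**3 + 18/49*y**4*z**3 + 27/98*y**3*z**2 + 42*y**3*z - 12/7*y**2*z - 3/7*z - 9
  leading term x*z**2: subtract (9/490*z)·f_2 from 3/98*x*z**2 + 9/14*x*z + 27/14*y**7*z**5 - 18*y**5*z**3 + 18/49*y**4*z**3 + 27/98*y**3*z**2 + 42*y**3*z - 12/7*y**2*z - 3/7*z - 9 → 9/14*x*z + 27/14*y**7*z**5 - 18*y**5*z**3 + 18/49*y**4*z**3 + 27/98*y**3*z**2 + 42*y**3*z - 9/98*y**2*z**3 - 12/7*y**2*z - 9
  leading term x*z: subtract (27/70)·f_2 from 9/14*x*z + 27/14*y**7*z**5 - 18*y**5*z**3 + 18/49*y**4*z**3 + 27/98*y**3*z**2 + 42*y**3*z - 9/98*y**2*z**3 - 12/7*y**2*z - 9 → 27/14*y**7*z**5 - 18*y**5*z**3 + 18/49*y**4*z**3 + 27/98*y**3*z**2 + 42*y**3*z - 9/98*y**2*z**3 - 27/14*y**2*z**2 - 12/7*y**2*z
  leading term y**7*z**5: no divisor's leading term divides it; move 27/14*y**7*z**5 to the remainder.
  leading term y**5*z**3: no divisor's leading term divides it; move -18*y**5*z**3 to the remainder.
  leading term y**4*z**3: no divisor's leading term divides it; move 18/49*y**4*z**3 to the remainder.
  leading term y**3*z**2: no divisor's leading term divides it; move 27/98*y**3*z**2 to the remainder.
  leading term y**3*z: no divisor's leading term divides it; move 42*y**3*z to the remainder.
  leading term y**2*z**3: no divisor's leading term divides it; move -9/98*y**2*z**3 to the remainder.
  leading term y**2*z**2: no divisor's leading term divides it; move -27/14*y**2*z**2 to the remainder.
  leading term y**2*z: no divisor's leading term divides it; move -12/7*y**2*z to the remainder.
  remainder 27/14*y**7*z**5 - 18*y**5*z**3 + 18/49*y**4*z**3 + 27/98*y**3*z**2 + 42*y**3*z - 9/98*y**2*z**3 - 27/14*y**2*z**2 - 12/7*y**2*z ≠ 0; add g_4 = 27/14*y**7*z**5 - 18*y**5*z**3 + 18/49*y**4*z**3 + 27/98*y**3*z**2 + 42*y**3*z - 9/98*y**2*z**3 - 27/14*y**2*z**2 - 12/7*y**2*z to the basis.

S(f_2,g_3): lcm = x*y*z. S = 2/49*x*z - 9/14*y**5*z**4 + 6*y**3*z**2 - 9/98*y*z - 14*y + 3/98*z**2 + 9/14*z.
  leading term x*z: subtract (6/245)·f_2 from 2/49*x*z - 9/14*y**5*z**4 + 6*y**3*z**2 - 9/98*y*z - 14*y + 3/98*z**2 + 9/14*z → -9/14*y**5*z**4 + 6*y**3*z**2 - 6/49*y**2*z**2 - 9/98*y*z - 14*y + 3/98*z**2 + 9/14*z + 4/7
  leading term y**5*z**4: no divisor's leading term divides it; move -9/14*y**5*z**4 to the remainder.
  leading term y**3*z**2: no divisor's leading term divides it; move 6*y**3*z**2 to the remainder.
  leading term y**2*z**2: no divisor's leading term divides it; move -6/49*y**2*z**2 to the remainder.
  leading term y*z: no divisor's leading term divides it; move -9/98*y*z to the remainder.
  leading term y: no divisor's leading term divides it; move -14*y to the remainder.
  leading term z**2: no divisor's leading term divides it; move 3/98*z**2 to the remainder.
  leading term z: no divisor's leading term divides it; move 9/14*z to the remainder.
  leading term 1: no divisor's leading term divides it; move 4/7 to the remainder.
  remainder -9/14*y**5*z**4 + 6*y**3*z**2 - 6/49*y**2*z**2 - 9/98*y*z - 14*y + 3/98*z**2 + 9/14*z + 4/7 ≠ 0; add g_5 = -9/14*y**5*z**4 + 6*y**3*z**2 - 6/49*y**2*z**2 - 9/98*y*z - 14*y + 3/98*z**2 + 9/14*z + 4/7 to the basis.

The other S-polynomials (S(f_1,g_4), S(f_2,g_4), S(g_3,g_4), S(f_1,g_5), S(f_2,g_5), S(g_3,g_5), S(g_4,g_5)) all reduce to 0 modulo the current basis, so we have a Gröbner basis.
Inter-reduce: drop elements whose leading term is divisible by another's, tail-reduce, and make monic.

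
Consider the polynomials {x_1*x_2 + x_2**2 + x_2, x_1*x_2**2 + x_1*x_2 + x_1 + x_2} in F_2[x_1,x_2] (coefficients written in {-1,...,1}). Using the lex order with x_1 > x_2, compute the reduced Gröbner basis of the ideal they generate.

G = {x_1 + x_2**3, x_2**4 + x_2**2 + x_2}

f_1 = x_1*x_2 + x_2**2 + x_2, LT = x_1*x_2.
f_2 = x_1*x_2**2 + x_1*x_2 + x_1 + x_2, LT = x_1*x_2**2.

S(f_1,f_2): lcm = x_1*x_2**2. S = x_1*x_2 + x_1 + x_2**3 + x_2**2 + x_2.
  reduce S modulo (f_1, f_2):
  remainder x_1 + x_2**3 ≠ 0; add g_3 = x_1 + x_2**3 to the basis.

S(f_1,g_3): lcm = x_1*x_2. S = x_2**4 + x_2**2 + x_2.
  reduce S modulo (f_1, f_2, g_3):
  remainder x_2**4 + x_2**2 + x_2 ≠ 0; add g_4 = x_2**4 + x_2**2 + x_2 to the basis.

The other S-polynomials (S(f_2,g_3), S(f_1,g_4), S(f_2,g_4), S(g_3,g_4)) all reduce to 0 modulo the current basis, so we have a Gröbner basis.
Inter-reduce: drop elements whose leading term is divisible by another's, tail-reduce, and make monic.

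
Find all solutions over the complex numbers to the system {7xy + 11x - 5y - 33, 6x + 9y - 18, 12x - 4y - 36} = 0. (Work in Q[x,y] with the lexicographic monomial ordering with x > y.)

{(3, 0)}

Compute a lex Gröbner basis by Buchberger's algorithm.
f_1 = 7xy + 11x - 5y - 33, LT = xy.
f_2 = 6x + 9y - 18, LT = x.
f_3 = 12x - 4y - 36, LT = x.

S(f_1,f_2): lcm = xy. S = 11/7x - 3/2y^2 + 16/7y - 33/7.
  leading term x: subtract (11/42)·f_2 from 11/7x - 3/2y^2 + 16/7y - 33/7 → -3/2y^2 - 1/14y
  leading term y^2: no divisor's leading term divides it; move -3/2y^2 to the remainder.
  leading term y: no divisor's leading term divides it; move -1/14y to the remainder.
  remainder -3/2y^2 - 1/14y ≠ 0; add h_4 = -3/2y^2 - 1/14y to the basis.

S(f_1,f_3): lcm = xy. S = 11/7x + 1/3y^2 + 16/7y - 33/7.
  leading term x: subtract (11/42)·f_2 from 11/7x + 1/3y^2 + 16/7y - 33/7 → 1/3y^2 - 1/14y
  leading term y^2: subtract (-2/9)·h_4 from 1/3y^2 - 1/14y → -11/126y
  leading term y: no divisor's leading term divides it; move -11/126y to the remainder.
  remainder -11/126y ≠ 0; add h_5 = -11/126y to the basis.

The other S-polynomials (S(f_2,f_3), S(f_1,h_4), S(f_2,h_4), S(f_3,h_4), S(f_1,h_5), S(f_2,h_5), S(f_3,h_5), S(h_4,h_5)) all reduce to 0 modulo the current basis, so we have a Gröbner basis.
Inter-reduce: drop elements whose leading term is divisible by another's, tail-reduce, and make monic.
Reduced Gröbner basis: {x - 3, y}.

Elimination: the polynomial y lies in the elimination ideal for y, so y ∈ {0}. For each such y, the remaining basis elements (now univariate) give the rest of the solution.
  y = 0: the earlier basis element becomes x - 3 = 0, giving x = 3 — point (3, 0).
Check: every point annihilates each of the original generators.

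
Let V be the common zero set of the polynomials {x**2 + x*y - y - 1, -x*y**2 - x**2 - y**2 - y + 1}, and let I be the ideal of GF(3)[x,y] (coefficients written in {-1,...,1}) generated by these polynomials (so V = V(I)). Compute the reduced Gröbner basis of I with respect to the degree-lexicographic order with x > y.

f_1 = x**2 + x*y - y - 1, LT = x**2.
f_2 = -x*y**2 - x**2 - y**2 - y + 1, LT = x*y**2.

S(f_1,f_2): lcm = x**2*y**2. S = x*y**3 - x**3 - x*y**2 - y**3 - x*y - y**2 + x.
  leading term x*y**3: subtract (-y)·f_2 from x*y**3 - x**3 - x*y**2 - y**3 - x*y - y**2 + x → -x**3 - x**2*y - x*y**2 + y**3 - x*y + y**2 + x + y
  leading term x**3: subtract (-x)·f_1 from -x**3 - x**2*y - x*y**2 + y**3 - x*y + y**2 + x + y → -x*y**2 + y**3 + x*y + y**2 + y
  leading term x*y**2: subtract (1)·f_2 from -x*y**2 + y**3 + x*y + y**2 + y → y**3 + x**2 + x*y - y**2 - y - 1
  leading term y**3: no divisor's leading term divides it; move y**3 to the remainder.
  leading term x**2: subtract (1)·f_1 from x**2 + x*y - y**2 - y - 1 → -y**2
  leading term y**2: no divisor's leading term divides it; move -y**2 to the remainder.
  remainder y**3 - y**2 ≠ 0; add g_3 = y**3 - y**2 to the basis.

The other S-polynomials (S(f_1,g_3), S(f_2,g_3)) all reduce to 0 modulo the current basis, so we have a Gröbner basis.

G = {x*y**2 - x*y + y**2 - y, y**3 - y**2, x**2 + x*y - y - 1}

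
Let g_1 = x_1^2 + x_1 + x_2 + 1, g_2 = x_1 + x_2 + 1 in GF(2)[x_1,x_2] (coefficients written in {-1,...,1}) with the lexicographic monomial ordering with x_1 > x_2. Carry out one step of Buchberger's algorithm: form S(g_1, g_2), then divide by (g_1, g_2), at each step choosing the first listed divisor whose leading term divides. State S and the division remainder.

lcm(LM(g_1), LM(g_2)) = x_1^2.
S = (lcm/LT(g_1))·g_1 − (lcm/LT(g_2))·g_2 = x_1x_2 + x_2 + 1.
Reduce S modulo (g_1, g_2) in that order:
  leading term x_1x_2: subtract (x_2)·g_2 from x_1x_2 + x_2 + 1 → x_2^2 + 1
  leading term x_2^2: no divisor's leading term divides it; move x_2^2 to the remainder.
  leading term 1: no divisor's leading term divides it; move 1 to the remainder.
The remainder x_2^2 + 1 is nonzero, so it would be added as the next basis element.

S(g_1, g_2) = x_1x_2 + x_2 + 1; remainder on division = x_2^2 + 1.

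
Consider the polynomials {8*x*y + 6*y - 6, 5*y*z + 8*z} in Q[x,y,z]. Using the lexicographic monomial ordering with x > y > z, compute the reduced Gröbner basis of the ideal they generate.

G = {x*y + 3/4*y - 3/4, x*z + 39/32*z, y*z + 8/5*z}

f_1 = 8*x*y + 6*y - 6, LT = x*y.
f_2 = 5*y*z + 8*z, LT = y*z.

S(f_1,f_2): lcm = x*y*z. S = -8/5*x*z + 3/4*y*z - 3/4*z.
  leading term x*z: no divisor's leading term divides it; move -8/5*x*z to the remainder.
  leading term y*z: subtract (3/20)·f_2 from 3/4*y*z - 3/4*z → -39/20*z
  leading term z: no divisor's leading term divides it; move -39/20*z to the remainder.
  remainder -8/5*x*z - 39/20*z ≠ 0; add g_3 = -8/5*x*z - 39/20*z to the basis.

S(f_1,g_3): lcm = x*y*z. S = -15/32*y*z - 3/4*z.
  leading term y*z: subtract (-3/32)·f_2 from -15/32*y*z - 3/4*z → 0
  remainder 0.

S(f_2,g_3): lcm = x*y*z. S = 8/5*x*z - 39/32*y*z.
  leading term x*z: subtract (-1)·g_3 from 8/5*x*z - 39/32*y*z → -39/32*y*z - 39/20*z
  leading term y*z: subtract (-39/160)·f_2 from -39/32*y*z - 39/20*z → 0
  remainder 0.

Every S-polynomial of the final basis reduces to 0, so we have a Gröbner basis.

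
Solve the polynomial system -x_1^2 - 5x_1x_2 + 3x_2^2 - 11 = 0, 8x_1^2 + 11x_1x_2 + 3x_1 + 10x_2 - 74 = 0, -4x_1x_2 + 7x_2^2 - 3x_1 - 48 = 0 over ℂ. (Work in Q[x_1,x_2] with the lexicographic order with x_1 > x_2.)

{(1, 3)}

Compute a lex Gröbner basis by Buchberger's algorithm.
f_1 = -x_1^2 - 5x_1x_2 + 3x_2^2 - 11, LT = x_1^2.
f_2 = 8x_1^2 + 11x_1x_2 + 3x_1 + 10x_2 - 74, LT = x_1^2.
f_3 = -4x_1x_2 - 3x_1 + 7x_2^2 - 48, LT = x_1x_2.

S(f_1,f_2): lcm = x_1^2. S = 29/8x_1x_2 - 3/8x_1 - 3x_2^2 - 5/4x_2 + 81/4.
  reduce S modulo (f_1, f_2, f_3):
  remainder -99/32x_1 + 107/32x_2^2 - 5/4x_2 - 93/4 ≠ 0; add h_4 = -99/32x_1 + 107/32x_2^2 - 5/4x_2 - 93/4 to the basis.

S(f_1,f_3): lcm = x_1^2x_2. S = -3/4x_1^2 + 27/4x_1x_2^2 - 12x_1 - 3x_2^3 + 11x_2.
  reduce S modulo (f_1, f_2, f_3, h_4):
  remainder 141/16x_2^3 - 8687/528x_2^2 - 17305/264x_2 + 9397/88 ≠ 0; add h_5 = 141/16x_2^3 - 8687/528x_2^2 - 17305/264x_2 + 9397/88 to the basis.

S(f_2,f_3): lcm = x_1^2x_2. S = -3/4x_1^2 + 25/8x_1x_2^2 + 3/8x_1x_2 - 12x_1 + 5/4x_2^2 - 37/4x_2.
  reduce S modulo (f_1, f_2, f_3, h_4, h_5):
  remainder -77665/37224x_2^2 - 12731/18612x_2 + 258457/12408 ≠ 0; add h_6 = -77665/37224x_2^2 - 12731/18612x_2 + 258457/12408 to the basis.

S(f_1,h_4): lcm = x_1^2. S = 107/99x_1x_2^2 + 455/99x_1x_2 - 248/33x_1 - 3x_2^2 + 11.
  reduce S modulo (f_1, f_2, f_3, h_4, h_5, h_6):
  remainder 50788516/7688835x_2 - 50788516/2562945 ≠ 0; add h_7 = 50788516/7688835x_2 - 50788516/2562945 to the basis.

The other S-polynomials (S(f_2,h_4), S(f_3,h_4), S(f_1,h_5), S(f_2,h_5), S(f_3,h_5), S(h_4,h_5), S(f_1,h_6), S(f_2,h_6), S(f_3,h_6), S(h_4,h_6), S(h_5,h_6), S(f_1,h_7), S(f_2,h_7), S(f_3,h_7), S(h_4,h_7), S(h_5,h_7), S(h_6,h_7)) all reduce to 0 modulo the current basis, so we have a Gröbner basis.
Inter-reduce: drop elements whose leading term is divisible by another's, tail-reduce, and make monic.
Reduced Gröbner basis: {x_1 - 1, x_2 - 3}.

Since the basis is lex-ordered, x_2 - 3 is univariate in x_2. Its roots are {3}. Back-substituting each root into the other basis elements fixes the other coordinates.
  x_2 = 3: the earlier basis element becomes x_1 - 1 = 0, giving x_1 = 1 — point (1, 3).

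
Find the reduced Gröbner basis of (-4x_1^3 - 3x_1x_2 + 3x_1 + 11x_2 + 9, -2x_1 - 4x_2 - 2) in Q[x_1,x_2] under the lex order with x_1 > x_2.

G = {x_1 + 2x_2 + 1, x_2^3 + 27/16x_2^2 + x_2 + 5/16}

f_1 = -4x_1^3 - 3x_1x_2 + 3x_1 + 11x_2 + 9, LT = x_1^3.
f_2 = -2x_1 - 4x_2 - 2, LT = x_1.

S(f_1,f_2): lcm = x_1^3. S = -2x_1^2x_2 - x_1^2 + 3/4x_1x_2 - 3/4x_1 - 11/4x_2 - 9/4.
  leading term x_1^2x_2: subtract (x_1x_2)·f_2 from -2x_1^2x_2 - x_1^2 + 3/4x_1x_2 - 3/4x_1 - 11/4x_2 - 9/4 → -x_1^2 + 4x_1x_2^2 + 11/4x_1x_2 - 3/4x_1 - 11/4x_2 - 9/4
  leading term x_1^2: subtract (1/2x_1)·f_2 from -x_1^2 + 4x_1x_2^2 + 11/4x_1x_2 - 3/4x_1 - 11/4x_2 - 9/4 → 4x_1x_2^2 + 19/4x_1x_2 + 1/4x_1 - 11/4x_2 - 9/4
  leading term x_1x_2^2: subtract (-2x_2^2)·f_2 from 4x_1x_2^2 + 19/4x_1x_2 + 1/4x_1 - 11/4x_2 - 9/4 → 19/4x_1x_2 + 1/4x_1 - 8x_2^3 - 4x_2^2 - 11/4x_2 - 9/4
  leading term x_1x_2: subtract (-19/8x_2)·f_2 from 19/4x_1x_2 + 1/4x_1 - 8x_2^3 - 4x_2^2 - 11/4x_2 - 9/4 → 1/4x_1 - 8x_2^3 - 27/2x_2^2 - 15/2x_2 - 9/4
  leading term x_1: subtract (-1/8)·f_2 from 1/4x_1 - 8x_2^3 - 27/2x_2^2 - 15/2x_2 - 9/4 → -8x_2^3 - 27/2x_2^2 - 8x_2 - 5/2
  leading term x_2^3: no divisor's leading term divides it; move -8x_2^3 to the remainder.
  leading term x_2^2: no divisor's leading term divides it; move -27/2x_2^2 to the remainder.
  leading term x_2: no divisor's leading term divides it; move -8x_2 to the remainder.
  leading term 1: no divisor's leading term divides it; move -5/2 to the remainder.
  remainder -8x_2^3 - 27/2x_2^2 - 8x_2 - 5/2 ≠ 0; add g_3 = -8x_2^3 - 27/2x_2^2 - 8x_2 - 5/2 to the basis.

The other S-polynomials (S(f_1,g_3), S(f_2,g_3)) all reduce to 0 modulo the current basis, so we have a Gröbner basis.
Inter-reduce: drop elements whose leading term is divisible by another's, tail-reduce, and make monic.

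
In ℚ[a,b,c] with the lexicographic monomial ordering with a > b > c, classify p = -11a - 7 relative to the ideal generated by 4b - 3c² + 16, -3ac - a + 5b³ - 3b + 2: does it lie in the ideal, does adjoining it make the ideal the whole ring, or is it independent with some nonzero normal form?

-11a - 7 is independent of I; its normal form modulo I is -11a - 7.

First compute the reduced Gröbner basis of I by Buchberger's algorithm.
f_1 = 4b - 3c² + 16, LT = b.
f_2 = -3ac - a + 5b³ - 3b + 2, LT = ac.

The S-polynomials (S(f_1,f_2)) all reduce to 0 modulo the current basis, so we have a Gröbner basis.
Inter-reduce: drop elements whose leading term is divisible by another's, tail-reduce, and make monic.
Reduced Gröbner basis: {ac + ⅓a - 45/64c⁶ + 45/4c⁴ - 237/4c² + 102, b - ¾c² + 4}.
Label its elements g_1 = ac + ⅓a - 45/64c⁶ + 45/4c⁴ - 237/4c² + 102, g_2 = b - ¾c² + 4.

Reduce p = -11a - 7 modulo G:
  leading term a: no divisor's leading term divides it; move -11a to the remainder.
  leading term 1: no divisor's leading term divides it; move -7 to the remainder.
  normal form = -11a - 7.
The normal form is nonzero, so p ∉ I. Since p minus its normal form lies in I, I + (p) = I + (r) where r = -11a - 7; decide whether this ideal is the whole ring.
Run Buchberger on G together with r (pairs among the g_i already reduce to 0 since G is a Gröbner basis):
g_1 = ac + ⅓a - 45/64c⁶ + 45/4c⁴ - 237/4c² + 102, LT = ac.
g_2 = b - ¾c² + 4, LT = b.
r = -11a - 7, LT = a.

S(g_1,r): lcm = ac. S = ⅓a - 45/64c⁶ + 45/4c⁴ - 237/4c² - 7/11c + 102.
  leading term a: subtract (-1/33)·r from ⅓a - 45/64c⁶ + 45/4c⁴ - 237/4c² - 7/11c + 102 → -45/64c⁶ + 45/4c⁴ - 237/4c² - 7/11c + 3359/33
  leading term c⁶: no divisor's leading term divides it; move -45/64c⁶ to the remainder.
  leading term c⁴: no divisor's leading term divides it; move 45/4c⁴ to the remainder.
  leading term c²: no divisor's leading term divides it; move -237/4c² to the remainder.
  leading term c: no divisor's leading term divides it; move -7/11c to the remainder.
  leading term 1: no divisor's leading term divides it; move 3359/33 to the remainder.
  remainder -45/64c⁶ + 45/4c⁴ - 237/4c² - 7/11c + 3359/33 ≠ 0; add m_4 = -45/64c⁶ + 45/4c⁴ - 237/4c² - 7/11c + 3359/33 to the basis.

The other S-polynomials (S(g_1,g_2), S(g_2,r), S(g_1,m_4), S(g_2,m_4), S(r,m_4)) all reduce to 0 modulo the current basis, so we have a Gröbner basis.
Inter-reduce: drop elements whose leading term is divisible by another's, tail-reduce, and make monic.
Reduced Gröbner basis: {a + 7/11, b - ¾c² + 4, c⁶ - 16c⁴ + 1264/15c² + 448/495c - 214976/1485}.
The reduced Gröbner basis of I + (p) is {a + 7/11, b - ¾c² + 4, c⁶ - 16c⁴ + 1264/15c² + 448/495c - 214976/1485} ≠ {1}, a proper ideal, so the enlarged system stays consistent: p is independent of I, with normal form -11a - 7.

Ideal membership is decidable via reduction modulo a Gröbner basis.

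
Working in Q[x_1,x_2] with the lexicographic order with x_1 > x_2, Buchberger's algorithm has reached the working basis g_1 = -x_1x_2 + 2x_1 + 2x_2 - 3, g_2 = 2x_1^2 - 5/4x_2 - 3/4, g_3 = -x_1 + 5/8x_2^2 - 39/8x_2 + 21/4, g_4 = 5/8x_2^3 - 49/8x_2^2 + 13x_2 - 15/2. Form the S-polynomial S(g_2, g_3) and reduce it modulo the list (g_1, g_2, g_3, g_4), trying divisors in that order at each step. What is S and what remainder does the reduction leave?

S(g_2, g_3) = 5/8x_1x_2^2 - 39/8x_1x_2 + 21/4x_1 - 5/8x_2 - 3/8; remainder on division = 0.

lcm(LM(g_2), LM(g_3)) = x_1^2.
S = (lcm/LT(g_2))·g_2 − (lcm/LT(g_3))·g_3 = 5/8x_1x_2^2 - 39/8x_1x_2 + 21/4x_1 - 5/8x_2 - 3/8.
Reduce S modulo (g_1, g_2, g_3, g_4) in that order:
  leading term x_1x_2^2: subtract (-5/8x_2)·g_1 from 5/8x_1x_2^2 - 39/8x_1x_2 + 21/4x_1 - 5/8x_2 - 3/8 → -29/8x_1x_2 + 21/4x_1 + 5/4x_2^2 - 5/2x_2 - 3/8
  leading term x_1x_2: subtract (29/8)·g_1 from -29/8x_1x_2 + 21/4x_1 + 5/4x_2^2 - 5/2x_2 - 3/8 → -2x_1 + 5/4x_2^2 - 39/4x_2 + 21/2
  leading term x_1: subtract (2)·g_3 from -2x_1 + 5/4x_2^2 - 39/4x_2 + 21/2 → 0
The remainder is 0, so this S-polynomial contributes no new basis element.
An S-polynomial is built so that the two leading terms cancel; whether anything survives reduction is exactly the Gröbner-basis criterion.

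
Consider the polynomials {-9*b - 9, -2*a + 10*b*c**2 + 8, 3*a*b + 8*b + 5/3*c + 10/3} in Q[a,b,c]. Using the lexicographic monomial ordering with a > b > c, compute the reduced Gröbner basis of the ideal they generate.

f_1 = -9*b - 9, LT = b.
f_2 = -2*a + 10*b*c**2 + 8, LT = a.
f_3 = 3*a*b + 8*b + 5/3*c + 10/3, LT = a*b.

S(f_1,f_2): leading monomials are coprime, so the S-polynomial reduces to 0 (Buchberger's first criterion).
S(f_1,f_3): lcm = a*b. S = a - 8/3*b - 5/9*c - 10/9.
  leading term a: subtract (-1/2)·f_2 from a - 8/3*b - 5/9*c - 10/9 → 5*b*c**2 - 8/3*b - 5/9*c + 26/9
  leading term b*c**2: subtract (-5/9*c**2)·f_1 from 5*b*c**2 - 8/3*b - 5/9*c + 26/9 → -8/3*b - 5*c**2 - 5/9*c + 26/9
  leading term b: subtract (8/27)·f_1 from -8/3*b - 5*c**2 - 5/9*c + 26/9 → -5*c**2 - 5/9*c + 50/9
  leading term c**2: no divisor's leading term divides it; move -5*c**2 to the remainder.
  leading term c: no divisor's leading term divides it; move -5/9*c to the remainder.
  leading term 1: no divisor's leading term divides it; move 50/9 to the remainder.
  remainder -5*c**2 - 5/9*c + 50/9 ≠ 0; add g_4 = -5*c**2 - 5/9*c + 50/9 to the basis.

S(f_2,f_3): lcm = a*b. S = -5*b**2*c**2 - 20/3*b - 5/9*c - 10/9.
  leading term b**2*c**2: subtract (5/9*b*c**2)·f_1 from -5*b**2*c**2 - 20/3*b - 5/9*c - 10/9 → 5*b*c**2 - 20/3*b - 5/9*c - 10/9
  leading term b*c**2: subtract (-5/9*c**2)·f_1 from 5*b*c**2 - 20/3*b - 5/9*c - 10/9 → -20/3*b - 5*c**2 - 5/9*c - 10/9
  leading term b: subtract (20/27)·f_1 from -20/3*b - 5*c**2 - 5/9*c - 10/9 → -5*c**2 - 5/9*c + 50/9
  leading term c**2: subtract (1)·g_4 from -5*c**2 - 5/9*c + 50/9 → 0
  remainder 0.

S(f_1,g_4): leading monomials are coprime, so the S-polynomial reduces to 0 (Buchberger's first criterion).
S(f_2,g_4): leading monomials are coprime, so the S-polynomial reduces to 0 (Buchberger's first criterion).
S(f_3,g_4): leading monomials are coprime, so the S-polynomial reduces to 0 (Buchberger's first criterion).
Every S-polynomial of the final basis reduces to 0, so we have a Gröbner basis.
Inter-reduce: drop elements whose leading term is divisible by another's, tail-reduce, and make monic.

G = {a - 5/9*c + 14/9, b + 1, c**2 + 1/9*c - 10/9}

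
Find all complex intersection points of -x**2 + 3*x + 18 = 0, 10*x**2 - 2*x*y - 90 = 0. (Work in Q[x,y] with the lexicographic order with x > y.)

{(-3, 0), (6, 45/2)}

Compute a lex Gröbner basis by Buchberger's algorithm.
f_1 = -x**2 + 3*x + 18, LT = x**2.
f_2 = 10*x**2 - 2*x*y - 90, LT = x**2.

S(f_1,f_2): lcm = x**2. S = 1/5*x*y - 3*x - 9.
  leading term x*y: no divisor's leading term divides it; move 1/5*x*y to the remainder.
  leading term x: no divisor's leading term divides it; move -3*x to the remainder.
  leading term 1: no divisor's leading term divides it; move -9 to the remainder.
  remainder 1/5*x*y - 3*x - 9 ≠ 0; add h_3 = 1/5*x*y - 3*x - 9 to the basis.

S(f_1,h_3): lcm = x**2*y. S = 15*x**2 - 3*x*y + 45*x - 18*y.
  leading term x**2: subtract (-15)·f_1 from 15*x**2 - 3*x*y + 45*x - 18*y → -3*x*y + 90*x - 18*y + 270
  leading term x*y: subtract (-15)·h_3 from -3*x*y + 90*x - 18*y + 270 → 45*x - 18*y + 135
  leading term x: no divisor's leading term divides it; move 45*x to the remainder.
  leading term y: no divisor's leading term divides it; move -18*y to the remainder.
  leading term 1: no divisor's leading term divides it; move 135 to the remainder.
  remainder 45*x - 18*y + 135 ≠ 0; add h_4 = 45*x - 18*y + 135 to the basis.

S(f_2,h_3): lcm = x**2*y. S = 15*x**2 - 1/5*x*y**2 + 45*x - 9*y.
  leading term x**2: subtract (-15)·f_1 from 15*x**2 - 1/5*x*y**2 + 45*x - 9*y → -1/5*x*y**2 + 90*x - 9*y + 270
  leading term x*y**2: subtract (-y)·h_3 from -1/5*x*y**2 + 90*x - 9*y + 270 → -3*x*y + 90*x - 18*y + 270
  leading term x*y: subtract (-15)·h_3 from -3*x*y + 90*x - 18*y + 270 → 45*x - 18*y + 135
  leading term x: subtract (1)·h_4 from 45*x - 18*y + 135 → 0
  remainder 0.

S(f_1,h_4): lcm = x**2. S = 2/5*x*y - 6*x - 18.
  leading term x*y: subtract (2)·h_3 from 2/5*x*y - 6*x - 18 → 0
  remainder 0.

S(f_2,h_4): lcm = x**2. S = 1/5*x*y - 3*x - 9.
  leading term x*y: subtract (1)·h_3 from 1/5*x*y - 3*x - 9 → 0
  remainder 0.

S(h_3,h_4): lcm = x*y. S = -15*x + 2/5*y**2 - 3*y - 45.
  leading term x: subtract (-1/3)·h_4 from -15*x + 2/5*y**2 - 3*y - 45 → 2/5*y**2 - 9*y
  leading term y**2: no divisor's leading term divides it; move 2/5*y**2 to the remainder.
  leading term y: no divisor's leading term divides it; move -9*y to the remainder.
  remainder 2/5*y**2 - 9*y ≠ 0; add h_5 = 2/5*y**2 - 9*y to the basis.

S(f_1,h_5): leading monomials are coprime, so the S-polynomial reduces to 0 (Buchberger's first criterion).
S(f_2,h_5): leading monomials are coprime, so the S-polynomial reduces to 0 (Buchberger's first criterion).
S(h_3,h_5): lcm = x*y**2. S = 15/2*x*y - 45*y.
  leading term x*y: subtract (75/2)·h_3 from 15/2*x*y - 45*y → 225/2*x - 45*y + 675/2
  leading term x: subtract (5/2)·h_4 from 225/2*x - 45*y + 675/2 → 0
  remainder 0.

S(h_4,h_5): leading monomials are coprime, so the S-polynomial reduces to 0 (Buchberger's first criterion).
Every S-polynomial of the final basis reduces to 0, so we have a Gröbner basis.
Inter-reduce: drop elements whose leading term is divisible by another's, tail-reduce, and make monic.
Reduced Gröbner basis: {x - 2/5*y + 3, y**2 - 45/2*y}.

Elimination: the polynomial y**2 - 45/2*y lies in the elimination ideal for y, so y ∈ {0, 45/2}. For each such y, the remaining basis elements (now univariate) give the rest of the solution.
  y = 0: the earlier basis element becomes x + 3 = 0, giving x = -3 — point (-3, 0).
  y = 45/2: the earlier basis element becomes x - 6 = 0, giving x = 6 — point (6, 45/2).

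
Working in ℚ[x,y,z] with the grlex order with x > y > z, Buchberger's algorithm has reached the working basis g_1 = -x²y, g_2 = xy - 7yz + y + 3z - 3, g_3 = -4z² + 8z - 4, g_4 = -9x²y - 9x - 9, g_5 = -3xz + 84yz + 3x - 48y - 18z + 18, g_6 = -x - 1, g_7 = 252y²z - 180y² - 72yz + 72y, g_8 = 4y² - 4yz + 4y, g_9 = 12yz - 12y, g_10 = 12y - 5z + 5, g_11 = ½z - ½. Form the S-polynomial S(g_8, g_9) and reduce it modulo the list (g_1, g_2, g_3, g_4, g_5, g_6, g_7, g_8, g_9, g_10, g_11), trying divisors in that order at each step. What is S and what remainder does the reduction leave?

lcm(LM(g_8), LM(g_9)) = y²z.
S = (lcm/LT(g_8))·g_8 − (lcm/LT(g_9))·g_9 = -yz² + y² + yz.
Reduce S modulo (g_1, g_2, g_3, g_4, g_5, g_6, g_7, g_8, g_9, g_10, g_11) in that order:
  leading term yz²: subtract (¼y)·g_3 from -yz² + y² + yz → y² - yz + y
  leading term y²: subtract (¼)·g_8 from y² - yz + y → 0
The remainder is 0, so this S-polynomial contributes no new basis element.

S(g_8, g_9) = -yz² + y² + yz; remainder on division = 0.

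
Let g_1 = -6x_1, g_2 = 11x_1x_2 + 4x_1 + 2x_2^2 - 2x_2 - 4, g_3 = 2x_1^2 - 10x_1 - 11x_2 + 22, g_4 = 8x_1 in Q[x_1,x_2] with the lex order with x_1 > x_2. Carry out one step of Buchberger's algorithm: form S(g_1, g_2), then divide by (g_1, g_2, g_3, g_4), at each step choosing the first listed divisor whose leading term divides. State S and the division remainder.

lcm(LM(g_1), LM(g_2)) = x_1x_2.
S = (lcm/LT(g_1))·g_1 − (lcm/LT(g_2))·g_2 = -4/11x_1 - 2/11x_2^2 + 2/11x_2 + 4/11.
Reduce S modulo (g_1, g_2, g_3, g_4) in that order:
  leading term x_1: subtract (2/33)·g_1 from -4/11x_1 - 2/11x_2^2 + 2/11x_2 + 4/11 → -2/11x_2^2 + 2/11x_2 + 4/11
  leading term x_2^2: no divisor's leading term divides it; move -2/11x_2^2 to the remainder.
  leading term x_2: no divisor's leading term divides it; move 2/11x_2 to the remainder.
  leading term 1: no divisor's leading term divides it; move 4/11 to the remainder.
The remainder -2/11x_2^2 + 2/11x_2 + 4/11 is nonzero, so it would be added as the next basis element.

S(g_1, g_2) = -4/11x_1 - 2/11x_2^2 + 2/11x_2 + 4/11; remainder on division = -2/11x_2^2 + 2/11x_2 + 4/11.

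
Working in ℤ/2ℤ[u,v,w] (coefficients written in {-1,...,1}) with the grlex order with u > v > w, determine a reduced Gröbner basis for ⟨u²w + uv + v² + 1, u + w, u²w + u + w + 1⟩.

G = {w³ + 1, v² + vw, u + w}

f_1 = u²w + uv + v² + 1, LT = u²w.
f_2 = u + w, LT = u.
f_3 = u²w + u + w + 1, LT = u²w.

S(f_1,f_2): lcm = u²w. S = uw² + uv + v² + 1.
  leading term uw²: subtract (w²)·f_2 from uw² + uv + v² + 1 → w³ + uv + v² + 1
  leading term w³: no divisor's leading term divides it; move w³ to the remainder.
  leading term uv: subtract (v)·f_2 from uv + v² + 1 → v² + vw + 1
  leading term v²: no divisor's leading term divides it; move v² to the remainder.
  leading term vw: no divisor's leading term divides it; move vw to the remainder.
  leading term 1: no divisor's leading term divides it; move 1 to the remainder.
  remainder w³ + v² + vw + 1 ≠ 0; add g_4 = w³ + v² + vw + 1 to the basis.

S(f_1,f_3): lcm = u²w. S = uv + v² + u + w.
  leading term uv: subtract (v)·f_2 from uv + v² + u + w → v² + vw + u + w
  leading term v²: no divisor's leading term divides it; move v² to the remainder.
  leading term vw: no divisor's leading term divides it; move vw to the remainder.
  leading term u: subtract (1)·f_2 from u + w → 0
  remainder v² + vw ≠ 0; add g_5 = v² + vw to the basis.

The other S-polynomials (S(f_2,f_3), S(f_1,g_4), S(f_2,g_4), S(f_3,g_4), S(f_1,g_5), S(f_2,g_5), S(f_3,g_5), S(g_4,g_5)) all reduce to 0 modulo the current basis, so we have a Gröbner basis.
Inter-reduce: drop elements whose leading term is divisible by another's, tail-reduce, and make monic.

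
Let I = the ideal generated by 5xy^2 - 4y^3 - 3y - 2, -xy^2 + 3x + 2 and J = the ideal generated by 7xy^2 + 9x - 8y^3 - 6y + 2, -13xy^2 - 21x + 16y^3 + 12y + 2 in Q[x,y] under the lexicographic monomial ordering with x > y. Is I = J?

Equality of ideals is decidable: compute both reduced Gröbner bases (unique for the ordering) and check whether they agree.
Buchberger on the first generating set:
f_1 = 5xy^2 - 4y^3 - 3y - 2, LT = xy^2.
f_2 = -xy^2 + 3x + 2, LT = xy^2.

S(f_1,f_2): lcm = xy^2. S = 3x - 4/5y^3 - 3/5y + 8/5.
  leading term x: no divisor's leading term divides it; move 3x to the remainder.
  leading term y^3: no divisor's leading term divides it; move -4/5y^3 to the remainder.
  leading term y: no divisor's leading term divides it; move -3/5y to the remainder.
  leading term 1: no divisor's leading term divides it; move 8/5 to the remainder.
  remainder 3x - 4/5y^3 - 3/5y + 8/5 ≠ 0; add g_3 = 3x - 4/5y^3 - 3/5y + 8/5 to the basis.

S(f_1,g_3): lcm = xy^2. S = 4/15y^5 - 3/5y^3 - 8/15y^2 - 3/5y - 2/5.
  leading term y^5: no divisor's leading term divides it; move 4/15y^5 to the remainder.
  leading term y^3: no divisor's leading term divides it; move -3/5y^3 to the remainder.
  leading term y^2: no divisor's leading term divides it; move -8/15y^2 to the remainder.
  leading term y: no divisor's leading term divides it; move -3/5y to the remainder.
  leading term 1: no divisor's leading term divides it; move -2/5 to the remainder.
  remainder 4/15y^5 - 3/5y^3 - 8/15y^2 - 3/5y - 2/5 ≠ 0; add g_4 = 4/15y^5 - 3/5y^3 - 8/15y^2 - 3/5y - 2/5 to the basis.

The other S-polynomials (S(f_2,g_3), S(f_1,g_4), S(f_2,g_4), S(g_3,g_4)) all reduce to 0 modulo the current basis, so we have a Gröbner basis.
Inter-reduce: drop elements whose leading term is divisible by another's, tail-reduce, and make monic.
Reduced Gröbner basis: {x - 4/15y^3 - 1/5y + 8/15, y^5 - 9/4y^3 - 2y^2 - 9/4y - 3/2}.

Buchberger on the second generating set:
h_1 = 7xy^2 + 9x - 8y^3 - 6y + 2, LT = xy^2.
h_2 = -13xy^2 - 21x + 16y^3 + 12y + 2, LT = xy^2.

S(h_1,h_2): lcm = xy^2. S = -30/91x + 8/91y^3 + 6/91y + 40/91.
  leading term x: no divisor's leading term divides it; move -30/91x to the remainder.
  leading term y^3: no divisor's leading term divides it; move 8/91y^3 to the remainder.
  leading term y: no divisor's leading term divides it; move 6/91y to the remainder.
  leading term 1: no divisor's leading term divides it; move 40/91 to the remainder.
  remainder -30/91x + 8/91y^3 + 6/91y + 40/91 ≠ 0; add k_3 = -30/91x + 8/91y^3 + 6/91y + 40/91 to the basis.

S(h_1,k_3): lcm = xy^2. S = 9/7x + 4/15y^5 - 33/35y^3 + 4/3y^2 - 6/7y + 2/7.
  leading term x: subtract (-39/10)·k_3 from 9/7x + 4/15y^5 - 33/35y^3 + 4/3y^2 - 6/7y + 2/7 → 4/15y^5 - 3/5y^3 + 4/3y^2 - 3/5y + 2
  leading term y^5: no divisor's leading term divides it; move 4/15y^5 to the remainder.
  leading term y^3: no divisor's leading term divides it; move -3/5y^3 to the remainder.
  leading term y^2: no divisor's leading term divides it; move 4/3y^2 to the remainder.
  leading term y: no divisor's leading term divides it; move -3/5y to the remainder.
  leading term 1: no divisor's leading term divides it; move 2 to the remainder.
  remainder 4/15y^5 - 3/5y^3 + 4/3y^2 - 3/5y + 2 ≠ 0; add k_4 = 4/15y^5 - 3/5y^3 + 4/3y^2 - 3/5y + 2 to the basis.

The other S-polynomials (S(h_2,k_3), S(h_1,k_4), S(h_2,k_4), S(k_3,k_4)) all reduce to 0 modulo the current basis, so we have a Gröbner basis.
Inter-reduce: drop elements whose leading term is divisible by another's, tail-reduce, and make monic.
Reduced Gröbner basis: {x - 4/15y^3 - 1/5y - 4/3, y^5 - 9/4y^3 + 5y^2 - 9/4y + 15/2}.

Since the reduced bases disagree, the two ideals are not the same.

No, the ideals differ.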